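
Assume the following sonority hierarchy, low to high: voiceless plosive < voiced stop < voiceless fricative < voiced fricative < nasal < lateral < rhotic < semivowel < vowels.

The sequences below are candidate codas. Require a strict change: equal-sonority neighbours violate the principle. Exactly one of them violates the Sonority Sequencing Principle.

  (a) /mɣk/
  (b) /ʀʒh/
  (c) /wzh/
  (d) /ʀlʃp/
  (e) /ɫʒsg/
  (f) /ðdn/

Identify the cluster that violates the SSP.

(a) sonority 5-4-1: well-formed.
(b) sonority 7-4-3: well-formed.
(c) sonority 8-4-3: well-formed.
(d) sonority 7-6-3-1: well-formed.
(e) sonority 6-4-3-2: well-formed.
(f) sonority 4-2-5: ill-formed.

f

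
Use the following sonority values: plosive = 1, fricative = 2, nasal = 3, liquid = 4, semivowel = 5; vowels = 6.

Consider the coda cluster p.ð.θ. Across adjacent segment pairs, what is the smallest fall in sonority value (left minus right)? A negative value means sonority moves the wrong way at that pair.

-1

/p/ is a plosive (sonority 1).
/ð/ is a fricative (sonority 2).
/θ/ is a fricative (sonority 2).
/p/→/ð/: change -1.
/ð/→/θ/: change +0.
Minimum = -1.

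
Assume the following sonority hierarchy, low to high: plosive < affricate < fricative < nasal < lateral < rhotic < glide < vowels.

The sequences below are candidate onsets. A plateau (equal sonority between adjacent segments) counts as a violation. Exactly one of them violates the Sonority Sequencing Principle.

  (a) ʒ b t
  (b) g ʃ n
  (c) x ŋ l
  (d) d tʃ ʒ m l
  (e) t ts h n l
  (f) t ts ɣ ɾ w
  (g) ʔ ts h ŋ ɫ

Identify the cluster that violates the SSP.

(a) sonority 3-1-1: ill-formed.
(b) sonority 1-3-4: well-formed.
(c) sonority 3-4-5: well-formed.
(d) sonority 1-2-3-4-5: well-formed.
(e) sonority 1-2-3-4-5: well-formed.
(f) sonority 1-2-3-6-7: well-formed.
(g) sonority 1-2-3-4-5: well-formed.

a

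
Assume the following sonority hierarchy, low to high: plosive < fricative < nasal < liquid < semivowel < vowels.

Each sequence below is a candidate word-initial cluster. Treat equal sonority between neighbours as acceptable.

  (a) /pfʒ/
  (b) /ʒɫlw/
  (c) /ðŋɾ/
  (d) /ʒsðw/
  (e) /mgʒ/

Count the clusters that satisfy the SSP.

4

(a) /pfʒ/: profile 1-2-2 — obeys.
(b) /ʒɫlw/: profile 2-4-4-5 — obeys.
(c) /ðŋɾ/: profile 2-3-4 — obeys.
(d) /ʒsðw/: profile 2-2-2-5 — obeys.
(e) /mgʒ/: profile 3-1-2 — violates.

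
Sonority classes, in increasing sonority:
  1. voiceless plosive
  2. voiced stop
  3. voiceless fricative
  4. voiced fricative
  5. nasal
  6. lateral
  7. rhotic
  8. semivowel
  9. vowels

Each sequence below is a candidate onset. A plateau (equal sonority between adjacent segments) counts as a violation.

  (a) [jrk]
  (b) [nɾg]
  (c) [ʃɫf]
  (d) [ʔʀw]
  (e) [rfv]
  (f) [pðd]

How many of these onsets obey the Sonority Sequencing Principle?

1

(a) [jrk]: profile 8-7-1 — violates.
(b) [nɾg]: profile 5-7-2 — violates.
(c) [ʃɫf]: profile 3-6-3 — violates.
(d) [ʔʀw]: profile 1-7-8 — obeys.
(e) [rfv]: profile 7-3-4 — violates.
(f) [pðd]: profile 1-4-2 — violates.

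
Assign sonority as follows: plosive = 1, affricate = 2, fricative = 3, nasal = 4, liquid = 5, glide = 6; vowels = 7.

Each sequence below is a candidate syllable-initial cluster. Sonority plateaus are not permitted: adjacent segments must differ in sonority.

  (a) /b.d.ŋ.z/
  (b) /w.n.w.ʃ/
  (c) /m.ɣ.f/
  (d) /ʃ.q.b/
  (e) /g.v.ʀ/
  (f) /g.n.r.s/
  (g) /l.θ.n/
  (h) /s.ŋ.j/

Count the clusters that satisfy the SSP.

2

(a) sonority 1-1-4-3: ill-formed.
(b) sonority 6-4-6-3: ill-formed.
(c) sonority 4-3-3: ill-formed.
(d) sonority 3-1-1: ill-formed.
(e) sonority 1-3-5: well-formed.
(f) sonority 1-4-5-3: ill-formed.
(g) sonority 5-3-4: ill-formed.
(h) sonority 3-4-6: well-formed.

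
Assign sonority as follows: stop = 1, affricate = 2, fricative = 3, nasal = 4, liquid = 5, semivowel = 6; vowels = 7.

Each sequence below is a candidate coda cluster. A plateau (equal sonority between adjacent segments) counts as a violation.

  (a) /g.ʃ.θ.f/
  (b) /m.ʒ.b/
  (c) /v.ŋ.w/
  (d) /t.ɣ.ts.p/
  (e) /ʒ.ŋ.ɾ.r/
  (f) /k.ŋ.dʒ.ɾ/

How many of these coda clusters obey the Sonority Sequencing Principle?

1

(a) /g.ʃ.θ.f/: profile 1-3-3-3 — violates.
(b) /m.ʒ.b/: profile 4-3-1 — obeys.
(c) /v.ŋ.w/: profile 3-4-6 — violates.
(d) /t.ɣ.ts.p/: profile 1-3-2-1 — violates.
(e) /ʒ.ŋ.ɾ.r/: profile 3-4-5-5 — violates.
(f) /k.ŋ.dʒ.ɾ/: profile 1-4-2-5 — violates.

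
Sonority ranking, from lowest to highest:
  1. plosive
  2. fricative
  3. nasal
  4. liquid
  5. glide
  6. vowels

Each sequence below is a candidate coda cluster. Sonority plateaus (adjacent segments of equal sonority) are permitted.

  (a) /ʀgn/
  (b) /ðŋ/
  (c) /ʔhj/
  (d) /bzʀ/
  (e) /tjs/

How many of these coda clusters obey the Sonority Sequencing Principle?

(a) /ʀgn/: profile 4-1-3 — violates.
(b) /ðŋ/: profile 2-3 — violates.
(c) /ʔhj/: profile 1-2-5 — violates.
(d) /bzʀ/: profile 1-2-4 — violates.
(e) /tjs/: profile 1-5-2 — violates.

0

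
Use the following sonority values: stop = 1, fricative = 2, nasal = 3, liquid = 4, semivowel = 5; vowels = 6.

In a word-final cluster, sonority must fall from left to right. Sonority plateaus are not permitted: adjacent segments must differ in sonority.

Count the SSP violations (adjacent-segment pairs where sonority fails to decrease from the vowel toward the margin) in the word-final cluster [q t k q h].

4

/q/ is a stop (sonority 1).
/t/ is a stop (sonority 1).
/k/ is a stop (sonority 1).
/q/ is a stop (sonority 1).
/h/ is a fricative (sonority 2).
/q/→/t/: 1→1 (plateau) — violation.
/t/→/k/: 1→1 (plateau) — violation.
/k/→/q/: 1→1 (plateau) — violation.
/q/→/h/: 1→2 (does not fall) — violation.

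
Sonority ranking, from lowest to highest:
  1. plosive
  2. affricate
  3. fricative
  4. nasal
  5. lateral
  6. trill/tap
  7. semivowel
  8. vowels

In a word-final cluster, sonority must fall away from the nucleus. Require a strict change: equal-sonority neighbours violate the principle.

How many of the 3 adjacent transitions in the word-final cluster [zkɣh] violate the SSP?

/z/: fricative = 3.
/k/: plosive = 1.
/ɣ/: fricative = 3.
/h/: fricative = 3.
/z/→/k/: 3→1 (falls) — ok.
/k/→/ɣ/: 1→3 (does not fall) — violation.
/ɣ/→/h/: 3→3 (plateau) — violation.

2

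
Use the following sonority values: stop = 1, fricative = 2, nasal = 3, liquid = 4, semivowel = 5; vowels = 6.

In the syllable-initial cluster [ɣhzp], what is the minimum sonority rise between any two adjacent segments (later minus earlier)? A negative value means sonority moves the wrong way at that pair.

/ɣ/ is a fricative (sonority 2).
/h/ is a fricative (sonority 2).
/z/ is a fricative (sonority 2).
/p/ is a stop (sonority 1).
/ɣ/→/h/: change +0.
/h/→/z/: change +0.
/z/→/p/: change -1.
Minimum = -1.

-1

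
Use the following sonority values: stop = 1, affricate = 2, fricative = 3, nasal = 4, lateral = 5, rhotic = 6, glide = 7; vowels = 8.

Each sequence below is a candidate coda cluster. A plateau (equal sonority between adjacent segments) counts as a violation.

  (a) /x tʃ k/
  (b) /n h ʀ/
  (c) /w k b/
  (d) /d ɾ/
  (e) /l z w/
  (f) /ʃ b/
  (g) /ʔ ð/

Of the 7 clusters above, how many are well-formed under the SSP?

(a) 3-2-1 → obeys
(b) 4-3-6 → violates
(c) 7-1-1 → violates
(d) 1-6 → violates
(e) 5-3-7 → violates
(f) 3-1 → obeys
(g) 1-3 → violates

2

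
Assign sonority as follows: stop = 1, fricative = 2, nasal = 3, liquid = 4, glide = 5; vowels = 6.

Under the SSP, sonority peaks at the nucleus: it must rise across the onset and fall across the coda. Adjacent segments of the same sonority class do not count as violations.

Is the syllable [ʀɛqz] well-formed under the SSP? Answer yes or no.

Onset: /ʀ/ is a liquid (sonority 4); then the nucleus /ɛ/ (sonority 6).
Onset profile 4-6 — rises to the nucleus.
Coda: /q/ is a stop (sonority 1), /z/ is a fricative (sonority 2).
Coda profile 6-1-2 — does not fall throughout.

no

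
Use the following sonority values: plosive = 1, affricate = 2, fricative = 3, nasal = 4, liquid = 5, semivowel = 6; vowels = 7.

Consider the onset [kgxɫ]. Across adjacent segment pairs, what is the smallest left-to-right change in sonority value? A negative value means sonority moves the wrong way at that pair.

0

/k/: plosive = 1.
/g/: plosive = 1.
/x/: fricative = 3.
/ɫ/: liquid = 5.
/k/→/g/: change +0.
/g/→/x/: change +2.
/x/→/ɫ/: change +2.
Minimum = 0.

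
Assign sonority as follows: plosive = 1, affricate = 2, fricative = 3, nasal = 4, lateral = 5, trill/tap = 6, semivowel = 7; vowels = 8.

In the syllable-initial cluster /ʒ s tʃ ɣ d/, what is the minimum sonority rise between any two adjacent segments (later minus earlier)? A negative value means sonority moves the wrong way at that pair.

-2

/ʒ/ is a fricative (sonority 3).
/s/ is a fricative (sonority 3).
/tʃ/ is an affricate (sonority 2).
/ɣ/ is a fricative (sonority 3).
/d/ is a plosive (sonority 1).
/ʒ/→/s/: change +0.
/s/→/tʃ/: change -1.
/tʃ/→/ɣ/: change +1.
/ɣ/→/d/: change -2.
Minimum = -2.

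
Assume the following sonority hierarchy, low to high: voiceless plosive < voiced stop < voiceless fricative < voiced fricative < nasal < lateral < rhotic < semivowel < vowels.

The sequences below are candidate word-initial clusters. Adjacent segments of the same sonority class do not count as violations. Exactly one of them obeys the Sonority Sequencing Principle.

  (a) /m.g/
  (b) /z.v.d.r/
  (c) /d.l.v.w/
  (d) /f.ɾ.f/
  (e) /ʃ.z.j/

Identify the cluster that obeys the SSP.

(a) 5-2 → violates
(b) 4-4-2-7 → violates
(c) 2-6-4-8 → violates
(d) 3-7-3 → violates
(e) 3-4-8 → obeys

e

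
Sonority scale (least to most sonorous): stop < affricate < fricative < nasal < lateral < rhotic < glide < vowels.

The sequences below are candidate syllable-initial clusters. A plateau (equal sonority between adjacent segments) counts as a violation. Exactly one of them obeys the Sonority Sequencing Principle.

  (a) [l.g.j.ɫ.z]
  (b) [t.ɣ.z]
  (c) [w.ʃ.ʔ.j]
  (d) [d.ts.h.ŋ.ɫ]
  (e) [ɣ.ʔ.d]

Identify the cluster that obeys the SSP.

d

(a) sonority 5-1-7-5-3: ill-formed.
(b) sonority 1-3-3: ill-formed.
(c) sonority 7-3-1-7: ill-formed.
(d) sonority 1-2-3-4-5: well-formed.
(e) sonority 3-1-1: ill-formed.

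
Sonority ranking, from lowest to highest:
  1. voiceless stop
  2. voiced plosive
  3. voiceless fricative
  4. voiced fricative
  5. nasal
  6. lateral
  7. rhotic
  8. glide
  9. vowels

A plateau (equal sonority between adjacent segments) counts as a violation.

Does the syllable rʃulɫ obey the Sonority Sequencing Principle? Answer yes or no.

Onset: /r/ is a rhotic (sonority 7), /ʃ/ is a voiceless fricative (sonority 3); then the nucleus /u/ (sonority 9).
Onset profile 7-3-9 — does not strictly rise throughout.
Coda: /l/ is a lateral (sonority 6), /ɫ/ is a lateral (sonority 6).
Coda profile 9-6-6 — does not strictly fall throughout.

no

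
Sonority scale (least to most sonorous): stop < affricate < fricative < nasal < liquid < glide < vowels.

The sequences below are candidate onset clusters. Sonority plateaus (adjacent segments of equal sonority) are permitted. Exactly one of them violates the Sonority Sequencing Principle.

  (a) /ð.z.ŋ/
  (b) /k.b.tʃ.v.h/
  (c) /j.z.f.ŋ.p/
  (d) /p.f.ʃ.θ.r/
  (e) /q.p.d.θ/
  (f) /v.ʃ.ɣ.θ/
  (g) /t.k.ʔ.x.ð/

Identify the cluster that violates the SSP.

c

(a) sonority 3-3-4: well-formed.
(b) sonority 1-1-2-3-3: well-formed.
(c) sonority 6-3-3-4-1: ill-formed.
(d) sonority 1-3-3-3-5: well-formed.
(e) sonority 1-1-1-3: well-formed.
(f) sonority 3-3-3-3: well-formed.
(g) sonority 1-1-1-3-3: well-formed.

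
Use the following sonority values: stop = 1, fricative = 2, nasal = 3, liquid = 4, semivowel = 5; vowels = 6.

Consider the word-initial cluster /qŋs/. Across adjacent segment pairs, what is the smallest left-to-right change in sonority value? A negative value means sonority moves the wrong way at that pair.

/q/ is a stop (sonority 1).
/ŋ/ is a nasal (sonority 3).
/s/ is a fricative (sonority 2).
/q/→/ŋ/: change +2.
/ŋ/→/s/: change -1.
Minimum = -1.

-1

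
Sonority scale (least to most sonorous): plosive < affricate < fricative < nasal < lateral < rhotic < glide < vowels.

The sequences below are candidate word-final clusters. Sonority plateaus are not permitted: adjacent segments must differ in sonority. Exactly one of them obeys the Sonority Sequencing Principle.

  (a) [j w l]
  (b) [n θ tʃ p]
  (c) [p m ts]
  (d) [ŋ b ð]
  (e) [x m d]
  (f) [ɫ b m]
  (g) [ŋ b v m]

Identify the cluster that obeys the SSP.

(a) [j w l]: profile 7-7-5 — violates.
(b) [n θ tʃ p]: profile 4-3-2-1 — obeys.
(c) [p m ts]: profile 1-4-2 — violates.
(d) [ŋ b ð]: profile 4-1-3 — violates.
(e) [x m d]: profile 3-4-1 — violates.
(f) [ɫ b m]: profile 5-1-4 — violates.
(g) [ŋ b v m]: profile 4-1-3-4 — violates.

b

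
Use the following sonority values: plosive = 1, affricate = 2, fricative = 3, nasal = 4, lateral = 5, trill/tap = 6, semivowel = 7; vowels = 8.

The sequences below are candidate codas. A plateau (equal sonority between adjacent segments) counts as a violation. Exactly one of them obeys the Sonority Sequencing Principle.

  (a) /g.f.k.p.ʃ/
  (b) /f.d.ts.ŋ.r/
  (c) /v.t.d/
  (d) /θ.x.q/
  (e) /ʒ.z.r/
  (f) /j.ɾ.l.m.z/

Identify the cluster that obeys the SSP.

(a) 1-3-1-1-3 → violates
(b) 3-1-2-4-6 → violates
(c) 3-1-1 → violates
(d) 3-3-1 → violates
(e) 3-3-6 → violates
(f) 7-6-5-4-3 → obeys

f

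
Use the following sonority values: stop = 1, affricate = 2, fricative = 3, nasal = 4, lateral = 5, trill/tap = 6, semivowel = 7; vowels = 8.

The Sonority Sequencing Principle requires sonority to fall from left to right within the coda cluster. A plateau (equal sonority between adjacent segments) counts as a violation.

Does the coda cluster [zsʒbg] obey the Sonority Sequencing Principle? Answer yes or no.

/z/: fricative = 3.
/s/: fricative = 3.
/ʒ/: fricative = 3.
/b/: stop = 1.
/g/: stop = 1.
The profile is 3-3-3-1-1. Between /z/ (3) and /s/ (3) sonority does not fall, so the cluster violates the SSP.

no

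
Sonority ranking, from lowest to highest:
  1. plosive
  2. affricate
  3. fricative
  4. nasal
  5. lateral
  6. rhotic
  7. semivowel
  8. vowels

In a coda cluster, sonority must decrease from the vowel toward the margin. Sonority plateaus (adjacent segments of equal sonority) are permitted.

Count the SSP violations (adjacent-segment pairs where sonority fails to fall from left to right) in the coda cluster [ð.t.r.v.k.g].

1

/ð/ is a fricative (sonority 3).
/t/ is a plosive (sonority 1).
/r/ is a rhotic (sonority 6).
/v/ is a fricative (sonority 3).
/k/ is a plosive (sonority 1).
/g/ is a plosive (sonority 1).
/ð/→/t/: 3→1 (falls) — ok.
/t/→/r/: 1→6 (does not fall) — violation.
/r/→/v/: 6→3 (falls) — ok.
/v/→/k/: 3→1 (falls) — ok.
/k/→/g/: 1→1 (plateau, allowed) — ok.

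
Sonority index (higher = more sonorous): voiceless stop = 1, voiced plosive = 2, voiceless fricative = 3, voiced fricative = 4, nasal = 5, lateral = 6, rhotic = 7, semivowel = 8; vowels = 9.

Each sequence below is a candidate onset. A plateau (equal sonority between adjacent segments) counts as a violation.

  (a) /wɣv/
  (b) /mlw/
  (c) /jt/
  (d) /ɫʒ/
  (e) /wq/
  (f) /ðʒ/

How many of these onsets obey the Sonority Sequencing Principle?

(a) /wɣv/: profile 8-4-4 — violates.
(b) /mlw/: profile 5-6-8 — obeys.
(c) /jt/: profile 8-1 — violates.
(d) /ɫʒ/: profile 6-4 — violates.
(e) /wq/: profile 8-1 — violates.
(f) /ðʒ/: profile 4-4 — violates.

1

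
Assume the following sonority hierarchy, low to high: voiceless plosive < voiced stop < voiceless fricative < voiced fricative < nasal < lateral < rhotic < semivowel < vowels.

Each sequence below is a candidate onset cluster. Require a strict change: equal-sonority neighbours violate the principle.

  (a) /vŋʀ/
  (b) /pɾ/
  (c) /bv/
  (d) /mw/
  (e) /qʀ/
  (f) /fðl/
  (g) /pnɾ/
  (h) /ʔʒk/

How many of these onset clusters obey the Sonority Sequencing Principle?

(a) 4-5-7 → obeys
(b) 1-7 → obeys
(c) 2-4 → obeys
(d) 5-8 → obeys
(e) 1-7 → obeys
(f) 3-4-6 → obeys
(g) 1-5-7 → obeys
(h) 1-4-1 → violates

7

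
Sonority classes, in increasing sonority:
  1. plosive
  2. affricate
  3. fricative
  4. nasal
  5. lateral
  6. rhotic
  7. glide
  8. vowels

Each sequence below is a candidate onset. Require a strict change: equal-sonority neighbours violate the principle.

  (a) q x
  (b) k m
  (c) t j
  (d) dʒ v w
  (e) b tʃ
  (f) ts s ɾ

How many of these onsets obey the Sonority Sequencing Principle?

(a) q x: profile 1-3 — obeys.
(b) k m: profile 1-4 — obeys.
(c) t j: profile 1-7 — obeys.
(d) dʒ v w: profile 2-3-7 — obeys.
(e) b tʃ: profile 1-2 — obeys.
(f) ts s ɾ: profile 2-3-6 — obeys.

6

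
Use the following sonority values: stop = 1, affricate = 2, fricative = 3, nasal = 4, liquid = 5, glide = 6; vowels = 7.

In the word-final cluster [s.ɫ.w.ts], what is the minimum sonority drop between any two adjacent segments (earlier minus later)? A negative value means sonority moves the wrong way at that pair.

/s/: fricative = 3.
/ɫ/: liquid = 5.
/w/: glide = 6.
/ts/: affricate = 2.
/s/→/ɫ/: change -2.
/ɫ/→/w/: change -1.
/w/→/ts/: change +4.
Minimum = -2.

-2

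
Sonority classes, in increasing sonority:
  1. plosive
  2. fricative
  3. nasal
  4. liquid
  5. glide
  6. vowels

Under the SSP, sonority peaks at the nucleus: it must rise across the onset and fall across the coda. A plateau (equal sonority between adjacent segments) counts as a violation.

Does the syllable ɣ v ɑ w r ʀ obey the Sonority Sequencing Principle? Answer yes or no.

no

Onset: /ɣ/ is a fricative (sonority 2), /v/ is a fricative (sonority 2); then the nucleus /ɑ/ (sonority 6).
Onset profile 2-2-6 — does not strictly rise throughout.
Coda: /w/ is a glide (sonority 5), /r/ is a liquid (sonority 4), /ʀ/ is a liquid (sonority 4).
Coda profile 6-5-4-4 — does not strictly fall throughout.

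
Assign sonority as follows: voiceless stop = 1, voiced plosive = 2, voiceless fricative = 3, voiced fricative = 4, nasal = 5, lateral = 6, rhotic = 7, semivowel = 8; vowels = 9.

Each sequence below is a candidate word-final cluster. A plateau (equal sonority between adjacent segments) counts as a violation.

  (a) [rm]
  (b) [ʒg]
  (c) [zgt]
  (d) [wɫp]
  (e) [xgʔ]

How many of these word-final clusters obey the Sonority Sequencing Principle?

(a) [rm]: profile 7-5 — obeys.
(b) [ʒg]: profile 4-2 — obeys.
(c) [zgt]: profile 4-2-1 — obeys.
(d) [wɫp]: profile 8-6-1 — obeys.
(e) [xgʔ]: profile 3-2-1 — obeys.

5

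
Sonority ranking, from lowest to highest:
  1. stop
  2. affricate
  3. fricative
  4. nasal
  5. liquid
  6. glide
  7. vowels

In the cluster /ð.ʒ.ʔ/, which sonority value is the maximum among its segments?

3

/ð/ — fricative, sonority 3.
/ʒ/ — fricative, sonority 3.
/ʔ/ — stop, sonority 1.
The maximum is 3.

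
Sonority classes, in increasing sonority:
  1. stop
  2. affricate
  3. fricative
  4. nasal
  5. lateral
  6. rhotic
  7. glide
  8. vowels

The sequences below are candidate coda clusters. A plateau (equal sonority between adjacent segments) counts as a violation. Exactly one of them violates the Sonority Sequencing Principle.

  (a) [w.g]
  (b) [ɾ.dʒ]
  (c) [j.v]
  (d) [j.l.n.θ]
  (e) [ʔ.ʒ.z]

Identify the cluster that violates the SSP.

(a) sonority 7-1: well-formed.
(b) sonority 6-2: well-formed.
(c) sonority 7-3: well-formed.
(d) sonority 7-5-4-3: well-formed.
(e) sonority 1-3-3: ill-formed.

e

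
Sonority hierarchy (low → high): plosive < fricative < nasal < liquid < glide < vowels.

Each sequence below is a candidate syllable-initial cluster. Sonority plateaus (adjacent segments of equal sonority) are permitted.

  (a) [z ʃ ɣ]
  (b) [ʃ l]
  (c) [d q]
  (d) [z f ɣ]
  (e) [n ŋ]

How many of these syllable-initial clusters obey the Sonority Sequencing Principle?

(a) sonority 2-2-2: well-formed.
(b) sonority 2-4: well-formed.
(c) sonority 1-1: well-formed.
(d) sonority 2-2-2: well-formed.
(e) sonority 3-3: well-formed.

5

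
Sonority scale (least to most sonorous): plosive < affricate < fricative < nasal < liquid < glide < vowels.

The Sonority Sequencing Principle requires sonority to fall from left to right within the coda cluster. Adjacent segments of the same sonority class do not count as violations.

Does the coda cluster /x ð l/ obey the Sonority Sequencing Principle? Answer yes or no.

no

/x/ — fricative, sonority 3.
/ð/ — fricative, sonority 3.
/l/ — liquid, sonority 5.
The profile is 3-3-5. Between /ð/ (3) and /l/ (5) sonority does not fall, so the cluster violates the SSP.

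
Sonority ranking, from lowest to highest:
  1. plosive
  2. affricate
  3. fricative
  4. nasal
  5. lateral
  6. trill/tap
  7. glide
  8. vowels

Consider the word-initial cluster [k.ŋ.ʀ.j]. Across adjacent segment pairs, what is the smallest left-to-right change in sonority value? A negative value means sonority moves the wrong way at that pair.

1

/k/: plosive = 1.
/ŋ/: nasal = 4.
/ʀ/: trill/tap = 6.
/j/: glide = 7.
/k/→/ŋ/: change +3.
/ŋ/→/ʀ/: change +2.
/ʀ/→/j/: change +1.
Minimum = 1.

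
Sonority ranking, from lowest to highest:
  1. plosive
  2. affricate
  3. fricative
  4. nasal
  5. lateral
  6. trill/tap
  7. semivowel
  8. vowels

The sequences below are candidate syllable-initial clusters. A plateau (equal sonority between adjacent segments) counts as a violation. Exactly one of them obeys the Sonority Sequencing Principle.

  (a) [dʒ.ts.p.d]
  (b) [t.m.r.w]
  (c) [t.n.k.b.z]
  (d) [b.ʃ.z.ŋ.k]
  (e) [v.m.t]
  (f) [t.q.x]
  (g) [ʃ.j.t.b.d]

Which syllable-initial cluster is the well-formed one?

(a) [dʒ.ts.p.d]: profile 2-2-1-1 — violates.
(b) [t.m.r.w]: profile 1-4-6-7 — obeys.
(c) [t.n.k.b.z]: profile 1-4-1-1-3 — violates.
(d) [b.ʃ.z.ŋ.k]: profile 1-3-3-4-1 — violates.
(e) [v.m.t]: profile 3-4-1 — violates.
(f) [t.q.x]: profile 1-1-3 — violates.
(g) [ʃ.j.t.b.d]: profile 3-7-1-1-1 — violates.

b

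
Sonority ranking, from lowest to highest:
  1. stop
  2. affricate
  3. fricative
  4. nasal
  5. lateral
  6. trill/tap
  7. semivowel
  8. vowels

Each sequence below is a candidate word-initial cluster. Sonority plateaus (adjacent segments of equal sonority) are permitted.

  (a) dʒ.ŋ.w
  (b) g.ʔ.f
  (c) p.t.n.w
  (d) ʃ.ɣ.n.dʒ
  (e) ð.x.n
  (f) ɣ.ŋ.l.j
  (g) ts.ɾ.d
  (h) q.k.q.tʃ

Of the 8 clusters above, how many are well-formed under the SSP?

6

(a) 2-4-7 → obeys
(b) 1-1-3 → obeys
(c) 1-1-4-7 → obeys
(d) 3-3-4-2 → violates
(e) 3-3-4 → obeys
(f) 3-4-5-7 → obeys
(g) 2-6-1 → violates
(h) 1-1-1-2 → obeys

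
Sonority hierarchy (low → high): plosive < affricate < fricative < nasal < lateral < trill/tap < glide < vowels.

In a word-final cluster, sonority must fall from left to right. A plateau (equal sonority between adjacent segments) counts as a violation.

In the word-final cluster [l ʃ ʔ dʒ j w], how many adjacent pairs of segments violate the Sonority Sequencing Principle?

/l/ — lateral, sonority 5.
/ʃ/ — fricative, sonority 3.
/ʔ/ — plosive, sonority 1.
/dʒ/ — affricate, sonority 2.
/j/ — glide, sonority 7.
/w/ — glide, sonority 7.
/l/→/ʃ/: 5→3 (falls) — ok.
/ʃ/→/ʔ/: 3→1 (falls) — ok.
/ʔ/→/dʒ/: 1→2 (does not fall) — violation.
/dʒ/→/j/: 2→7 (does not fall) — violation.
/j/→/w/: 7→7 (plateau) — violation.

3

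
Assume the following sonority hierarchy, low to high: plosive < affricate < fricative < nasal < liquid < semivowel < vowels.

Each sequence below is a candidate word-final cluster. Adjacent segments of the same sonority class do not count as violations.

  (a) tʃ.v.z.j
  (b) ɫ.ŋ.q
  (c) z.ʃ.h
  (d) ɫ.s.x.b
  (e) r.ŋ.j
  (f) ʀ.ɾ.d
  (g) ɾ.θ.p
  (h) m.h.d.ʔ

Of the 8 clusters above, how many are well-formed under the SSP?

6

(a) 2-3-3-6 → violates
(b) 5-4-1 → obeys
(c) 3-3-3 → obeys
(d) 5-3-3-1 → obeys
(e) 5-4-6 → violates
(f) 5-5-1 → obeys
(g) 5-3-1 → obeys
(h) 4-3-1-1 → obeys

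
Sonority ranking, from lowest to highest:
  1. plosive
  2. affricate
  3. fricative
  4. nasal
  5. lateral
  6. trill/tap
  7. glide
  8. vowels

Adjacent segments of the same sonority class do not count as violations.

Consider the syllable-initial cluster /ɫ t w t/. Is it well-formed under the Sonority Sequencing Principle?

/ɫ/ — lateral, sonority 5.
/t/ — plosive, sonority 1.
/w/ — glide, sonority 7.
/t/ — plosive, sonority 1.
The profile is 5-1-7-1. Between /ɫ/ (5) and /t/ (1) sonority does not rise, so the cluster violates the SSP.

no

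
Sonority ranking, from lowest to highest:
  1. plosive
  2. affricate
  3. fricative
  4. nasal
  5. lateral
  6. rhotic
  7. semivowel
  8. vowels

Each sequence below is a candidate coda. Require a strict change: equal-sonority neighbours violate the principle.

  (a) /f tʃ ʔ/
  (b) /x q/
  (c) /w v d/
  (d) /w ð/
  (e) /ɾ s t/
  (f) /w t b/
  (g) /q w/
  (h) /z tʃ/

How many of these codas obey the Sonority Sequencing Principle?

(a) 3-2-1 → obeys
(b) 3-1 → obeys
(c) 7-3-1 → obeys
(d) 7-3 → obeys
(e) 6-3-1 → obeys
(f) 7-1-1 → violates
(g) 1-7 → violates
(h) 3-2 → obeys

6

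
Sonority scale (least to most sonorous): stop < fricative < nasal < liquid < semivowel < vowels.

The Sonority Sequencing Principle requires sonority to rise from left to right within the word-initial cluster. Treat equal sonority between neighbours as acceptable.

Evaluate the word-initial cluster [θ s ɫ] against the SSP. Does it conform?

yes

/θ/ — fricative, sonority 2.
/s/ — fricative, sonority 2.
/ɫ/ — liquid, sonority 4.
The profile 2-2-4 is non-decreasing (plateaus allowed), so the word-initial cluster satisfies the SSP.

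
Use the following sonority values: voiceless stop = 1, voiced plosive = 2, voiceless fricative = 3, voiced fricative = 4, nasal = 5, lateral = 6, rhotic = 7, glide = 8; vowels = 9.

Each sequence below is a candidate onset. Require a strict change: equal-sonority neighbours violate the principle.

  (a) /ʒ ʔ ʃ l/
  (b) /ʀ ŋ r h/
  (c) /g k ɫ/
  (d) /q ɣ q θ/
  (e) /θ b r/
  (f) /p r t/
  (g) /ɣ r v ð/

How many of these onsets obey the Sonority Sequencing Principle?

0

(a) sonority 4-1-3-6: ill-formed.
(b) sonority 7-5-7-3: ill-formed.
(c) sonority 2-1-6: ill-formed.
(d) sonority 1-4-1-3: ill-formed.
(e) sonority 3-2-7: ill-formed.
(f) sonority 1-7-1: ill-formed.
(g) sonority 4-7-4-4: ill-formed.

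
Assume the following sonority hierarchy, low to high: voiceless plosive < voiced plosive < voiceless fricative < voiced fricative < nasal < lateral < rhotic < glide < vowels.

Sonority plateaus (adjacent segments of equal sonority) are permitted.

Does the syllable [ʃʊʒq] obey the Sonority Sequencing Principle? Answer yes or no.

Onset: /ʃ/ is a voiceless fricative (sonority 3); then the nucleus /ʊ/ (sonority 9).
Onset profile 3-9 — rises to the nucleus.
Coda: /ʒ/ is a voiced fricative (sonority 4), /q/ is a voiceless plosive (sonority 1).
Coda profile 9-4-1 — falls from the nucleus.

yes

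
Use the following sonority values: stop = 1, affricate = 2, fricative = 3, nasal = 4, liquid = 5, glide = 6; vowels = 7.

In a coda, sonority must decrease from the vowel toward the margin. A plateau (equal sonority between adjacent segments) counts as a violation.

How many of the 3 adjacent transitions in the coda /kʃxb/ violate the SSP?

/k/ is a stop (sonority 1).
/ʃ/ is a fricative (sonority 3).
/x/ is a fricative (sonority 3).
/b/ is a stop (sonority 1).
/k/→/ʃ/: 1→3 (does not fall) — violation.
/ʃ/→/x/: 3→3 (plateau) — violation.
/x/→/b/: 3→1 (falls) — ok.

2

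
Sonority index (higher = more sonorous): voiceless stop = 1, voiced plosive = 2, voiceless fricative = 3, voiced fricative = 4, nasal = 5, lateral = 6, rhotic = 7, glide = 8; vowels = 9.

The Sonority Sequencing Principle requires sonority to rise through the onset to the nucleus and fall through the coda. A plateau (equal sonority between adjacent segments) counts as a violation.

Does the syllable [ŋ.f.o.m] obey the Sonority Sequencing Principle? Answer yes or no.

Onset: /ŋ/ is a nasal (sonority 5), /f/ is a voiceless fricative (sonority 3); then the nucleus /o/ (sonority 9).
Onset profile 5-3-9 — does not strictly rise throughout.
Coda: /m/ is a nasal (sonority 5).
Coda profile 9-5 — falls from the nucleus.

no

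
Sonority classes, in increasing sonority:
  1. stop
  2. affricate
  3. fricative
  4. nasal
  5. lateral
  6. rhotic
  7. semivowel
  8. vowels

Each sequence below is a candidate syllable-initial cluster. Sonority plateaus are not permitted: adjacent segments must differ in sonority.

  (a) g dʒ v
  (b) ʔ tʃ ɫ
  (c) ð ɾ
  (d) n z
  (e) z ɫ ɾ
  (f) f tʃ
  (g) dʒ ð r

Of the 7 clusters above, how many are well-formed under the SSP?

(a) g dʒ v: profile 1-2-3 — obeys.
(b) ʔ tʃ ɫ: profile 1-2-5 — obeys.
(c) ð ɾ: profile 3-6 — obeys.
(d) n z: profile 4-3 — violates.
(e) z ɫ ɾ: profile 3-5-6 — obeys.
(f) f tʃ: profile 3-2 — violates.
(g) dʒ ð r: profile 2-3-6 — obeys.

5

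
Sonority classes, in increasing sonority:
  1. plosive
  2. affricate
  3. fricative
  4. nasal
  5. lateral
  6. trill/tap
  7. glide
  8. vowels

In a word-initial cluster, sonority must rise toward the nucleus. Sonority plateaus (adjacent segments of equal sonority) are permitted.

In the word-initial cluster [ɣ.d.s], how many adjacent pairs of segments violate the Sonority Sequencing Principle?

1

/ɣ/: fricative = 3.
/d/: plosive = 1.
/s/: fricative = 3.
/ɣ/→/d/: 3→1 (does not rise) — violation.
/d/→/s/: 1→3 (rises) — ok.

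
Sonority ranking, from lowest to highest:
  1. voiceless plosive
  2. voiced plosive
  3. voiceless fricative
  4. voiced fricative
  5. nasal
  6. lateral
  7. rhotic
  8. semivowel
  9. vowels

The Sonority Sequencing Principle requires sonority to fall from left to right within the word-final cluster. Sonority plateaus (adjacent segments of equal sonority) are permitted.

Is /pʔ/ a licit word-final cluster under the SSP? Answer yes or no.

/p/: voiceless plosive = 1.
/ʔ/: voiceless plosive = 1.
The profile 1-1 is non-increasing (plateaus allowed), so the word-final cluster satisfies the SSP.

yes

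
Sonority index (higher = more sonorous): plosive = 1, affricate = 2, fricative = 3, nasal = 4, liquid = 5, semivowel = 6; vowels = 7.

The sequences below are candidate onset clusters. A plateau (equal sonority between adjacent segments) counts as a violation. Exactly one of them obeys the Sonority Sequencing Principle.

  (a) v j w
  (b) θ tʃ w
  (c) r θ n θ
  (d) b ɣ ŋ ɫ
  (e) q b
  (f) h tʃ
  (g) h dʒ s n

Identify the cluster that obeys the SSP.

d

(a) sonority 3-6-6: ill-formed.
(b) sonority 3-2-6: ill-formed.
(c) sonority 5-3-4-3: ill-formed.
(d) sonority 1-3-4-5: well-formed.
(e) sonority 1-1: ill-formed.
(f) sonority 3-2: ill-formed.
(g) sonority 3-2-3-4: ill-formed.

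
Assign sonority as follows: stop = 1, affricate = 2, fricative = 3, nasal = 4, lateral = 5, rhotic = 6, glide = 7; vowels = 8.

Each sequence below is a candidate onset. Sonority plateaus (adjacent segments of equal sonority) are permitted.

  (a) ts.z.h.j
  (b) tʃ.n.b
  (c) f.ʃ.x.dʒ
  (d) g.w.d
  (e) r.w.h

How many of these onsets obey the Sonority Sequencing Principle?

(a) ts.z.h.j: profile 2-3-3-7 — obeys.
(b) tʃ.n.b: profile 2-4-1 — violates.
(c) f.ʃ.x.dʒ: profile 3-3-3-2 — violates.
(d) g.w.d: profile 1-7-1 — violates.
(e) r.w.h: profile 6-7-3 — violates.

1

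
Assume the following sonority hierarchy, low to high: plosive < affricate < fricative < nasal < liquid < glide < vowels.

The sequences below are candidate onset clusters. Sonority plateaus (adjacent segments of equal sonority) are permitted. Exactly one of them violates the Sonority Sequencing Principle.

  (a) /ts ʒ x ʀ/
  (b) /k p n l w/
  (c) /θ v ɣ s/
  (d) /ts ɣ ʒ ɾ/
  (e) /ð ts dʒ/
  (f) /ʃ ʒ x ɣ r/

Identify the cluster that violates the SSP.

e

(a) /ts ʒ x ʀ/: profile 2-3-3-5 — obeys.
(b) /k p n l w/: profile 1-1-4-5-6 — obeys.
(c) /θ v ɣ s/: profile 3-3-3-3 — obeys.
(d) /ts ɣ ʒ ɾ/: profile 2-3-3-5 — obeys.
(e) /ð ts dʒ/: profile 3-2-2 — violates.
(f) /ʃ ʒ x ɣ r/: profile 3-3-3-3-5 — obeys.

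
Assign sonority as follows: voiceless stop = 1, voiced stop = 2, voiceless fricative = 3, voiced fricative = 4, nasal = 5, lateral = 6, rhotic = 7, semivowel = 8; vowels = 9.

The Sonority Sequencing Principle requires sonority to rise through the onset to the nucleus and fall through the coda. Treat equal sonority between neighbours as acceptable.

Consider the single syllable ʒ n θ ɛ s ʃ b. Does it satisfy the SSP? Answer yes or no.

no

Onset: /ʒ/ is a voiced fricative (sonority 4), /n/ is a nasal (sonority 5), /θ/ is a voiceless fricative (sonority 3); then the nucleus /ɛ/ (sonority 9).
Onset profile 4-5-3-9 — does not rise throughout.
Coda: /s/ is a voiceless fricative (sonority 3), /ʃ/ is a voiceless fricative (sonority 3), /b/ is a voiced stop (sonority 2).
Coda profile 9-3-3-2 — falls from the nucleus.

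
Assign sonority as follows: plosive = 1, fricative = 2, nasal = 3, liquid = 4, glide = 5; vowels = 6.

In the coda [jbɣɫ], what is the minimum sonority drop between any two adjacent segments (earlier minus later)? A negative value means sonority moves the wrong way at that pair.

-2

/j/: glide = 5.
/b/: plosive = 1.
/ɣ/: fricative = 2.
/ɫ/: liquid = 4.
/j/→/b/: change +4.
/b/→/ɣ/: change -1.
/ɣ/→/ɫ/: change -2.
Minimum = -2.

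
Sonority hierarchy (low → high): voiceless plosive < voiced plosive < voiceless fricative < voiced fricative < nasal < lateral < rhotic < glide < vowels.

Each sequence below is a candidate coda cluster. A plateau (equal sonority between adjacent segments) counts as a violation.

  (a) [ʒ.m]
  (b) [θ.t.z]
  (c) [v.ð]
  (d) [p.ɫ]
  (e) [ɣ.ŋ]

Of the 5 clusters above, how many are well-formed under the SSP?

(a) sonority 4-5: ill-formed.
(b) sonority 3-1-4: ill-formed.
(c) sonority 4-4: ill-formed.
(d) sonority 1-6: ill-formed.
(e) sonority 4-5: ill-formed.

0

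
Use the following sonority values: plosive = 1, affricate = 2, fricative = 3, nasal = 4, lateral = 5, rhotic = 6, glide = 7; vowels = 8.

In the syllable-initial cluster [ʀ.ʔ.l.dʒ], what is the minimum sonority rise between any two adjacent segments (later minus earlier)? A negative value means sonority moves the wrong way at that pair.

-5

/ʀ/ — rhotic, sonority 6.
/ʔ/ — plosive, sonority 1.
/l/ — lateral, sonority 5.
/dʒ/ — affricate, sonority 2.
/ʀ/→/ʔ/: change -5.
/ʔ/→/l/: change +4.
/l/→/dʒ/: change -3.
Minimum = -5.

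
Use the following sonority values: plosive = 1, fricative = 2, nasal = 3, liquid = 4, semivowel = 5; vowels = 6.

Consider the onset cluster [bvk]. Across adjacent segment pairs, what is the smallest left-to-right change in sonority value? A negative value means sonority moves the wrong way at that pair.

/b/ is a plosive (sonority 1).
/v/ is a fricative (sonority 2).
/k/ is a plosive (sonority 1).
/b/→/v/: change +1.
/v/→/k/: change -1.
Minimum = -1.

-1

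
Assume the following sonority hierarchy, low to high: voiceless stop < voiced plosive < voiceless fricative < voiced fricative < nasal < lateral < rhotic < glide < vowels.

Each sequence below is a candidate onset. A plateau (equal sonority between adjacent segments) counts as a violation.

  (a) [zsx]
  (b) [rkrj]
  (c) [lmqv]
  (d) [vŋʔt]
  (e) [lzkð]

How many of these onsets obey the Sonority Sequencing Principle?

(a) [zsx]: profile 4-3-3 — violates.
(b) [rkrj]: profile 7-1-7-8 — violates.
(c) [lmqv]: profile 6-5-1-4 — violates.
(d) [vŋʔt]: profile 4-5-1-1 — violates.
(e) [lzkð]: profile 6-4-1-4 — violates.

0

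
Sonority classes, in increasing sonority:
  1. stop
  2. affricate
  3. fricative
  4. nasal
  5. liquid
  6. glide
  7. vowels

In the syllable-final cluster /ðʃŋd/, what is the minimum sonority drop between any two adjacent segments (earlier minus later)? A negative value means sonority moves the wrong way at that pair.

/ð/ is a fricative (sonority 3).
/ʃ/ is a fricative (sonority 3).
/ŋ/ is a nasal (sonority 4).
/d/ is a stop (sonority 1).
/ð/→/ʃ/: change +0.
/ʃ/→/ŋ/: change -1.
/ŋ/→/d/: change +3.
Minimum = -1.

-1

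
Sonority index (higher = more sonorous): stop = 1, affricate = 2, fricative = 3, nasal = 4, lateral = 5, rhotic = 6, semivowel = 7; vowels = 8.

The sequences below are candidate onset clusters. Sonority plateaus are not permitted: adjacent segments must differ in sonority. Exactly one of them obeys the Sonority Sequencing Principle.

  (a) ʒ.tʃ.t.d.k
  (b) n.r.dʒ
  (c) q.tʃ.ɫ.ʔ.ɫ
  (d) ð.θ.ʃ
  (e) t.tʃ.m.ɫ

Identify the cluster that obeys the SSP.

(a) ʒ.tʃ.t.d.k: profile 3-2-1-1-1 — violates.
(b) n.r.dʒ: profile 4-6-2 — violates.
(c) q.tʃ.ɫ.ʔ.ɫ: profile 1-2-5-1-5 — violates.
(d) ð.θ.ʃ: profile 3-3-3 — violates.
(e) t.tʃ.m.ɫ: profile 1-2-4-5 — obeys.

e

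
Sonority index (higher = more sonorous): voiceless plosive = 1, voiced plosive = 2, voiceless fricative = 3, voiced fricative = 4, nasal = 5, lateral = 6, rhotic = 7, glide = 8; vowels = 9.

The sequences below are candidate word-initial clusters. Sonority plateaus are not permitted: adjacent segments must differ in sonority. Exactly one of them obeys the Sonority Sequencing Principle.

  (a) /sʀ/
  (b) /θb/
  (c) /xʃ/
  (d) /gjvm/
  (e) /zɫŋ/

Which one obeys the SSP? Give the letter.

(a) 3-7 → obeys
(b) 3-2 → violates
(c) 3-3 → violates
(d) 2-8-4-5 → violates
(e) 4-6-5 → violates

a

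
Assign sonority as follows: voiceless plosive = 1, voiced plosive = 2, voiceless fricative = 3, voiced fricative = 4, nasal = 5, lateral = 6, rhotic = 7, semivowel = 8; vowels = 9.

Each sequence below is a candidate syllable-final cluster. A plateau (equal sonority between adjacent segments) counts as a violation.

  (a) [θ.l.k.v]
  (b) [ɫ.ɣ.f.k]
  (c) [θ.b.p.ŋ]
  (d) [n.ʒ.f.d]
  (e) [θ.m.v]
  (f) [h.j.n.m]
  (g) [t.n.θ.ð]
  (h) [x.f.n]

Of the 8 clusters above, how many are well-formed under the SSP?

(a) sonority 3-6-1-4: ill-formed.
(b) sonority 6-4-3-1: well-formed.
(c) sonority 3-2-1-5: ill-formed.
(d) sonority 5-4-3-2: well-formed.
(e) sonority 3-5-4: ill-formed.
(f) sonority 3-8-5-5: ill-formed.
(g) sonority 1-5-3-4: ill-formed.
(h) sonority 3-3-5: ill-formed.

2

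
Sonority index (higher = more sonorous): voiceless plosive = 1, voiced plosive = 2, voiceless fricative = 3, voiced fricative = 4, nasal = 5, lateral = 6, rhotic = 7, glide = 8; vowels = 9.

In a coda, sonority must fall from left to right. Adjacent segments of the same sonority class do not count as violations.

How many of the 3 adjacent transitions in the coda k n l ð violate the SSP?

/k/ is a voiceless plosive (sonority 1).
/n/ is a nasal (sonority 5).
/l/ is a lateral (sonority 6).
/ð/ is a voiced fricative (sonority 4).
/k/→/n/: 1→5 (does not fall) — violation.
/n/→/l/: 5→6 (does not fall) — violation.
/l/→/ð/: 6→4 (falls) — ok.

2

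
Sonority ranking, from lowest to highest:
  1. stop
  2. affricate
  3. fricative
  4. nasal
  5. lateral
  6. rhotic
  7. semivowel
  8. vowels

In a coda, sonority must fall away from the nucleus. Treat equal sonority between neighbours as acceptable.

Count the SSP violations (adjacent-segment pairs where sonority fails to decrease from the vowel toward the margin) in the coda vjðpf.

/v/ — fricative, sonority 3.
/j/ — semivowel, sonority 7.
/ð/ — fricative, sonority 3.
/p/ — stop, sonority 1.
/f/ — fricative, sonority 3.
/v/→/j/: 3→7 (does not fall) — violation.
/j/→/ð/: 7→3 (falls) — ok.
/ð/→/p/: 3→1 (falls) — ok.
/p/→/f/: 1→3 (does not fall) — violation.

2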